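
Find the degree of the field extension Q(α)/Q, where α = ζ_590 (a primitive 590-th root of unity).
[Q(α):Q] = 232

The minimal polynomial of ζ_590 over Q is the 590-th cyclotomic polynomial Φ_590(x), which is irreducible over Q and has degree φ(590) = 232. Hence [Q(α):Q] = φ(590) = 232.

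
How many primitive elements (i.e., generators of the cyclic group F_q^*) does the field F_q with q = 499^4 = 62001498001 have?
There are φ(62001498000) = 14736384000 primitive elements

F_q^* is cyclic of order q - 1 = 62001498000. A cyclic group of order m has exactly φ(m) generators. Here m = 62001498000 = 2^4 · 3 · 5^3 · 13 · 61 · 83 · 157, so the number of primitive elements is φ(62001498000) = 14736384000.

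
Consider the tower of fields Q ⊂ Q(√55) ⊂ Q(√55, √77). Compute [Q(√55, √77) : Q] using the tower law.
[Q(√55, √77) : Q] = 4

[Q(√55):Q] = 2 (min poly x^2 - 55, irreducible since 55 is squarefree > 1). For the top step, suppose √77 ∈ Q(√55), say √77 = c + d√55 with c, d ∈ Q. Squaring: 77 = c^2 + 55d^2 + 2cd√55. Since √55 ∉ Q this forces 2cd = 0. If d = 0 then √77 = c ∈ Q, contradicting 77 squarefree > 1. If c = 0 then 77 = 55d^2, so 55·77 = (55d)^2 is a perfect square in Q — but 55·77 = 4235 is not a perfect square (since 55 and 77 are distinct squarefree integers). Contradiction. Hence √77 ∉ Q(√55), so x^2 - 77 stays irreducible over Q(√55) and [Q(√55, √77) : Q(√55)] = 2. By the tower law, [Q(√55, √77) : Q] = 2 · 2 = 4.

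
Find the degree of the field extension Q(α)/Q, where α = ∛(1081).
[Q(α):Q] = 3

The minimal polynomial of α is x^3 - 1081, irreducible over Q since 1081 is not a perfect cube (so x^3 - 1081 has no rational root). Hence [Q(α):Q] = deg(m_α) = 3.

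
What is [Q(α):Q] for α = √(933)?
[Q(α):Q] = 2

[Q(α):Q] equals the degree of the minimal polynomial of α. Here α^2 = 933 and x^2 - 933 is irreducible (d = 933 is squarefree, ≠ 1, hence not a square), so deg(m_α) = 2. Thus [Q(α):Q] = 2.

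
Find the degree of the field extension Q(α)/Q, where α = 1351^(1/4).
[Q(α):Q] = 4

α is a root of x^4 - 1351. By Eisenstein's criterion at the prime p = 7 (which divides the constant term 1351 but p^2 = 49 does not, since 1351 is squarefree), x^4 - 1351 is irreducible over Q. Hence [Q(α):Q] = 4.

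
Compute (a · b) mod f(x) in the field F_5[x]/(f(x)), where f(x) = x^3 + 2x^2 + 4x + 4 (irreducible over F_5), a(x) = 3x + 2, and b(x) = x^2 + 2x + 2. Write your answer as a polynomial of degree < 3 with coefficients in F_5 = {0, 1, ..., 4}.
a · b ≡ 2x^2 + 3x + 2 (mod f(x))

Multiply in F_5[x]: a(x)·b(x) = (3x + 2)·(x^2 + 2x + 2) = 3x^3 + 3x^2 + 4. This has degree ≥ 3, so divide by f(x) over F_5: 3x^3 + 3x^2 + 4 = (3)·(x^3 + 2x^2 + 4x + 4) + (2x^2 + 3x + 2). Hence a·b ≡ 2x^2 + 3x + 2 (mod f). (F_5[x]/(f) is a field with 5^3 = 125 elements since f is irreducible of degree 3.)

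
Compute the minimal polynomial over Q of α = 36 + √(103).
m_α(x) = x^2 - 72x + 1193

From α - 36 = √(103), squaring gives (α - 36)^2 = 103, i.e. α^2 - 72α + 1296 = 103, so α^2 - 72α + 1193 = 0. The discriminant of x^2 - 72x + 1193 is (-72)^2 - 4·(1193) = 5184 - 4772 = 412, and 4·(103) is not a perfect square in Q since 103 is squarefree and ≠ 1. Hence x^2 - 72x + 1193 is irreducible over Q and is the minimal polynomial of α.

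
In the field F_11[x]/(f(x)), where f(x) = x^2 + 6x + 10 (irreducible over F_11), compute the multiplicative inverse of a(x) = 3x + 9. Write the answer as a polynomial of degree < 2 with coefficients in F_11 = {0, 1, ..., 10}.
a(x)^(-1) ≡ 7x + 10 (mod f(x))

Since f is irreducible over F_11, F_11[x]/(f) is a field and a(x) ≠ 0 has an inverse. Apply the extended Euclidean algorithm to f(x) and a(x) in F_11[x]: f(x) = (4x + 1)·a(x) + (1). The last nonzero remainder is the constant 1 = gcd(f, a) in F_11. Back-substituting through the division chain expresses 1 = s(x)·a(x) + t(x)·f(x) with s(x) ≡ 7x + 10 (mod f), so a(x)^(-1) ≡ s(x) = 7x + 10 (mod f). Check: (3x + 9)·(7x + 10) = 10x^2 + 5x + 2 ≡ 1 (mod x^2 + 6x + 10).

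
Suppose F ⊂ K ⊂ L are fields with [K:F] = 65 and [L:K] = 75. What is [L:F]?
[L:F] = 4875

The tower law says that for any tower of field extensions F ⊂ K ⊂ L with finite degrees, [L:F] = [L:K] · [K:F]. Here this gives [L:F] = 75 · 65 = 4875.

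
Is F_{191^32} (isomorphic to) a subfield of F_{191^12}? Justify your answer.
No: F_{191^32} is not a subfield of F_{191^12}

F_{p^m} embeds in F_{p^n} iff m | n. Here 32 ∤ 12 (since 12 = 0·32 + 12 with remainder 12 ≠ 0), so F_{191^32} is not a subfield of F_{191^12}. Equivalently: if it were, the tower law would give 32 = [F_{191^32}:F_191] dividing [F_{191^12}:F_191] = 12, contradiction.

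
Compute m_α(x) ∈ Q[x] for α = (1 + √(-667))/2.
m_α(x) = x^2 - x + 167

From 2α - 1 = √(-667), squaring gives (2α - 1)^2 = -667, i.e. 4α^2 - 4α + 1 = -667, so α^2 - α + (1 + 667)/4 = 0. Since -667 ≡ 1 (mod 4), (1 + 667)/4 = 167 ∈ Z. The polynomial x^2 - x + 167 has discriminant 1 - 4·(167) = -667, which is not a perfect square in Q (d = -667 is squarefree and ≠ 1), so x^2 - x + 167 is irreducible over Q. It is the minimal polynomial of α.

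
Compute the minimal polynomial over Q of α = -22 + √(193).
m_α(x) = x^2 + 44x + 291

From α + 22 = √(193), squaring gives (α + 22)^2 = 193, i.e. α^2 + 44α + 484 = 193, so α^2 + 44α + 291 = 0. The discriminant of x^2 + 44x + 291 is (44)^2 - 4·(291) = 1936 - 1164 = 772, and 4·(193) is not a perfect square in Q since 193 is squarefree and ≠ 1. Hence x^2 + 44x + 291 is irreducible over Q and is the minimal polynomial of α.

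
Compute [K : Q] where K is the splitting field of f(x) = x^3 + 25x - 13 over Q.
[K : Q] = 6

By the rational root test, any rational root of the monic integer polynomial f(x) = x^3 + 25x - 13 must be an integer dividing the constant term -13, i.e. one of ±{1, 13}. Evaluating: f(1) = 13, f(-1) = -39, f(13) = 2509, f(-13) = -2535; none is 0, so f has no rational root and is therefore irreducible over Q (a cubic with no linear factor over a field is irreducible). For an irreducible cubic, the Galois group is A_3 or S_3 according as the discriminant disc(f) = -4a^3 - 27b^2 = -4·(25)^3 - 27·(-13)^2 = -67063 is or is not a square in Q. Here disc(f) = -67063 is not a perfect square in Q, so the Galois group of f over Q is not contained in A_3 and must be all of S_3. The splitting field has degree |S_3| = 6 over Q, so [K : Q] = 6.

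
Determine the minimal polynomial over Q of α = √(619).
m_α(x) = x^2 - 619

α satisfies α^2 - 619 = 0, so x^2 - 619 annihilates α. Since d = 619 is squarefree and ≠ 1, it is not a perfect square in Q, so x^2 - 619 has no rational root and is therefore irreducible over Q (a degree-2 polynomial over a field is irreducible iff it has no root). Hence m_α(x) = x^2 - 619.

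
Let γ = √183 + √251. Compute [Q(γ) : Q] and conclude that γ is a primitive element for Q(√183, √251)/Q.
[Q(γ) : Q] = 4 (equivalently, Q(γ) = Q(√183, √251))

Obviously Q(γ) ⊆ Q(√183, √251), and [Q(√183, √251):Q] = 4 (since 183, 251 are distinct squarefree integers > 1 with 45933 not a perfect square). To show equality we compute the minimal polynomial of γ. From γ = √183 + √251: γ^2 = 183 + 2√(45933) + 251 = 434 + 2√(45933), so γ^2 - 434 = 2√(45933); squaring, (γ^2 - 434)^2 = 4·45933, i.e. γ^4 - 868γ^2 + 188356 - 183732 = 0, i.e. γ^4 - 868γ^2 + 4624 = 0. So γ is a root of x^4 - 868x^2 + 4624. This polynomial is irreducible over Q: it has no rational root (each ±√183 ± √251 is irrational), and any factorization into two quadratics over Q would force √(45933) ∈ Q (pairing opposite roots) or √183, √251 ∈ Q (other pairings), all impossible. Hence [Q(γ):Q] = 4 = [Q(√183, √251):Q], so Q(γ) = Q(√183, √251).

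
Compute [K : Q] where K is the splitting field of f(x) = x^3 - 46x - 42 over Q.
[K : Q] = 6

By the rational root test, any rational root of the monic integer polynomial f(x) = x^3 - 46x - 42 must be an integer dividing the constant term -42, i.e. one of ±{1, 2, 3, 6, 7, 14, 21, 42}. Evaluating: f(1) = -87, f(-1) = 3, f(2) = -126, f(-2) = 42, f(3) = -153, f(-3) = 69, f(6) = -102, f(-6) = 18, f(7) = -21, f(-7) = -63, f(14) = 2058, f(-14) = -2142, f(21) = 8253, f(-21) = -8337, f(42) = 72114, f(-42) = -72198; none is 0, so f has no rational root and is therefore irreducible over Q (a cubic with no linear factor over a field is irreducible). For an irreducible cubic, the Galois group is A_3 or S_3 according as the discriminant disc(f) = -4a^3 - 27b^2 = -4·(-46)^3 - 27·(-42)^2 = 341716 is or is not a square in Q. Here disc(f) = 341716 is not a perfect square in Q, so the Galois group of f over Q is not contained in A_3 and must be all of S_3. The splitting field has degree |S_3| = 6 over Q, so [K : Q] = 6.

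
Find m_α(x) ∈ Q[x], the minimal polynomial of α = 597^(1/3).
m_α(x) = x^3 - 597

α satisfies α^3 = 597, so x^3 - 597 annihilates α. By the rational root test, a rational root p/q (in lowest terms) of x^3 - 597 would satisfy p^3 = 597 q^3, forcing q = 1 and p^3 = 597; but 597 is not a perfect cube, contradiction. A monic cubic over Q with no rational root is irreducible (any nontrivial factorization would include a linear factor). Hence x^3 - 597 is the minimal polynomial of α, and in particular [Q(α):Q] = 3.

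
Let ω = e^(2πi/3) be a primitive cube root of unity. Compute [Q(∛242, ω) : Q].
[Q(∛242, ω) : Q] = 6

[Q(∛242):Q] = 3 (min poly x^3 - 242, irreducible since 242 is not a perfect cube). [Q(ω):Q] = 2 (min poly x^2 + x + 1). Since Q(∛242) ⊂ R and ω ∉ R, we have ω ∉ Q(∛242), so x^2 + x + 1 remains irreducible over Q(∛242) and [Q(∛242, ω) : Q(∛242)] = 2. By the tower law, [Q(∛242, ω) : Q] = 3 · 2 = 6. (In fact Q(∛242, ω) is the splitting field of x^3 - 242 over Q.)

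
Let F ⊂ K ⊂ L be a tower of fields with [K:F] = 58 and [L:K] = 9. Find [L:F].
[L:F] = 522

The tower law says that for any tower of field extensions F ⊂ K ⊂ L with finite degrees, [L:F] = [L:K] · [K:F]. Here this gives [L:F] = 9 · 58 = 522.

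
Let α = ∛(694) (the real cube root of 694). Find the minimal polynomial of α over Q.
m_α(x) = x^3 - 694

α satisfies α^3 = 694, so x^3 - 694 annihilates α. By the rational root test, a rational root p/q (in lowest terms) of x^3 - 694 would satisfy p^3 = 694 q^3, forcing q = 1 and p^3 = 694; but 694 is not a perfect cube, contradiction. A monic cubic over Q with no rational root is irreducible (any nontrivial factorization would include a linear factor). Hence x^3 - 694 is the minimal polynomial of α, and in particular [Q(α):Q] = 3.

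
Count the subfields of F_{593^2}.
F_{593^2} has 2 subfields

The subfields of F_{p^n} are exactly the fields F_{p^d} for d | n (each is the fixed field of the unique index-d subgroup of Gal(F_{p^n}/F_p) ≅ Z/nZ). The divisors of n = 2 are {1, 2}, giving 2 subfields: F_{593^1}, F_{593^2}.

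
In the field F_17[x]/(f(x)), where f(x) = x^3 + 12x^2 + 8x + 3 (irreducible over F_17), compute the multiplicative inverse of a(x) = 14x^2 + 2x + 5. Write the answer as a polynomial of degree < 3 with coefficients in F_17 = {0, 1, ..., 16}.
a(x)^(-1) ≡ x^2 + 9x (mod f(x))

Since f is irreducible over F_17, F_17[x]/(f) is a field and a(x) ≠ 0 has an inverse. Apply the extended Euclidean algorithm to f(x) and a(x) in F_17[x]: f(x) = (11x + 9)·a(x) + (3x + 9);  a(x) = (16x + 15)·(3x + 9) + (6). The last nonzero remainder is the constant 6 = gcd(f, a) in F_17. Back-substituting through the division chain expresses 6 = s(x)·a(x) + t(x)·f(x) with s(x) ≡ 6x^2 + 3x (mod f), so (6x^2 + 3x)·a(x) ≡ 6 (mod f). Multiplying by 6^(-1) ≡ 3 in F_17 gives a(x)^(-1) ≡ 3·(6x^2 + 3x) ≡ x^2 + 9x (mod f). Check: (14x^2 + 2x + 5)·(x^2 + 9x) = 14x^4 + 9x^3 + 6x^2 + 11x ≡ 1 (mod x^3 + 12x^2 + 8x + 3).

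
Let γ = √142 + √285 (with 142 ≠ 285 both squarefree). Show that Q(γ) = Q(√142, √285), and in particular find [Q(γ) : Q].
[Q(γ) : Q] = 4 (equivalently, Q(γ) = Q(√142, √285))

Obviously Q(γ) ⊆ Q(√142, √285), and [Q(√142, √285):Q] = 4 (since 142, 285 are distinct squarefree integers > 1 with 40470 not a perfect square). To show equality we compute the minimal polynomial of γ. From γ = √142 + √285: γ^2 = 142 + 2√(40470) + 285 = 427 + 2√(40470), so γ^2 - 427 = 2√(40470); squaring, (γ^2 - 427)^2 = 4·40470, i.e. γ^4 - 854γ^2 + 182329 - 161880 = 0, i.e. γ^4 - 854γ^2 + 20449 = 0. So γ is a root of x^4 - 854x^2 + 20449. This polynomial is irreducible over Q: it has no rational root (each ±√142 ± √285 is irrational), and any factorization into two quadratics over Q would force √(40470) ∈ Q (pairing opposite roots) or √142, √285 ∈ Q (other pairings), all impossible. Hence [Q(γ):Q] = 4 = [Q(√142, √285):Q], so Q(γ) = Q(√142, √285).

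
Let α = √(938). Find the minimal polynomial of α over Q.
m_α(x) = x^2 - 938

α satisfies α^2 - 938 = 0, so x^2 - 938 annihilates α. Since d = 938 is squarefree and ≠ 1, it is not a perfect square in Q, so x^2 - 938 has no rational root and is therefore irreducible over Q (a degree-2 polynomial over a field is irreducible iff it has no root). Hence m_α(x) = x^2 - 938.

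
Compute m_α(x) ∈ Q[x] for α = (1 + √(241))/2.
m_α(x) = x^2 - x - 60

From 2α - 1 = √(241), squaring gives (2α - 1)^2 = 241, i.e. 4α^2 - 4α + 1 = 241, so α^2 - α + (1 - 241)/4 = 0. Since 241 ≡ 1 (mod 4), (1 - 241)/4 = -60 ∈ Z. The polynomial x^2 - x - 60 has discriminant 1 - 4·(-60) = 241, which is not a perfect square in Q (d = 241 is squarefree and ≠ 1), so x^2 - x - 60 is irreducible over Q. It is the minimal polynomial of α.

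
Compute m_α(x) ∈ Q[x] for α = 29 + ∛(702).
m_α(x) = x^3 - 87x^2 + 2523x - 25091

Set β = α - 29 = ∛(702), so β^3 = 702. Then (α - 29)^3 - 702 = 0, i.e. α is a root of g(x) = (x - 29)^3 - 702 = x^3 - 87x^2 + 2523x - 25091. Since g(x) = h(x - 29) where h(x) = x^3 - 702, and h is irreducible over Q (because 702 is not a perfect cube, so h has no rational root, and a monic cubic with no rational root is irreducible), g is also irreducible (irreducibility is preserved under the substitution x → x - 29). Hence m_α(x) = x^3 - 87x^2 + 2523x - 25091.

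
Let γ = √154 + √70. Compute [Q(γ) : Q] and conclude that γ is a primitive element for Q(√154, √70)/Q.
[Q(γ) : Q] = 4 (equivalently, Q(γ) = Q(√154, √70))

Obviously Q(γ) ⊆ Q(√154, √70), and [Q(√154, √70):Q] = 4 (since 154, 70 are distinct squarefree integers > 1 with 10780 not a perfect square). To show equality we compute the minimal polynomial of γ. From γ = √154 + √70: γ^2 = 154 + 2√(10780) + 70 = 224 + 2√(10780), so γ^2 - 224 = 2√(10780); squaring, (γ^2 - 224)^2 = 4·10780, i.e. γ^4 - 448γ^2 + 50176 - 43120 = 0, i.e. γ^4 - 448γ^2 + 7056 = 0. So γ is a root of x^4 - 448x^2 + 7056. This polynomial is irreducible over Q: it has no rational root (each ±√154 ± √70 is irrational), and any factorization into two quadratics over Q would force √(10780) ∈ Q (pairing opposite roots) or √154, √70 ∈ Q (other pairings), all impossible. Hence [Q(γ):Q] = 4 = [Q(√154, √70):Q], so Q(γ) = Q(√154, √70).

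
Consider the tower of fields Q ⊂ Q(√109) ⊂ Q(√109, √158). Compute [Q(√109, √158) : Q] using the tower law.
[Q(√109, √158) : Q] = 4

[Q(√109):Q] = 2 (min poly x^2 - 109, irreducible since 109 is squarefree > 1). For the top step, suppose √158 ∈ Q(√109), say √158 = c + d√109 with c, d ∈ Q. Squaring: 158 = c^2 + 109d^2 + 2cd√109. Since √109 ∉ Q this forces 2cd = 0. If d = 0 then √158 = c ∈ Q, contradicting 158 squarefree > 1. If c = 0 then 158 = 109d^2, so 109·158 = (109d)^2 is a perfect square in Q — but 109·158 = 17222 is not a perfect square (since 109 and 158 are distinct squarefree integers). Contradiction. Hence √158 ∉ Q(√109), so x^2 - 158 stays irreducible over Q(√109) and [Q(√109, √158) : Q(√109)] = 2. By the tower law, [Q(√109, √158) : Q] = 2 · 2 = 4.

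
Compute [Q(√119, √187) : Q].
[Q(√119, √187) : Q] = 4

[Q(√119):Q] = 2 (min poly x^2 - 119, irreducible since 119 is squarefree > 1). For the top step, suppose √187 ∈ Q(√119), say √187 = c + d√119 with c, d ∈ Q. Squaring: 187 = c^2 + 119d^2 + 2cd√119. Since √119 ∉ Q this forces 2cd = 0. If d = 0 then √187 = c ∈ Q, contradicting 187 squarefree > 1. If c = 0 then 187 = 119d^2, so 119·187 = (119d)^2 is a perfect square in Q — but 119·187 = 22253 is not a perfect square (since 119 and 187 are distinct squarefree integers). Contradiction. Hence √187 ∉ Q(√119), so x^2 - 187 stays irreducible over Q(√119) and [Q(√119, √187) : Q(√119)] = 2. By the tower law, [Q(√119, √187) : Q] = 2 · 2 = 4.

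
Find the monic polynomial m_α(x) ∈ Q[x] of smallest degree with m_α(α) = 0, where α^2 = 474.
m_α(x) = x^2 - 474

α satisfies α^2 - 474 = 0, so x^2 - 474 annihilates α. Since d = 474 is squarefree and ≠ 1, it is not a perfect square in Q, so x^2 - 474 has no rational root and is therefore irreducible over Q (a degree-2 polynomial over a field is irreducible iff it has no root). Hence m_α(x) = x^2 - 474.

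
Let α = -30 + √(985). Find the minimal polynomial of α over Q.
m_α(x) = x^2 + 60x - 85

From α + 30 = √(985), squaring gives (α + 30)^2 = 985, i.e. α^2 + 60α + 900 = 985, so α^2 + 60α - 85 = 0. The discriminant of x^2 + 60x - 85 is (60)^2 - 4·(-85) = 3600 + 340 = 3940, and 4·(985) is not a perfect square in Q since 985 is squarefree and ≠ 1. Hence x^2 + 60x - 85 is irreducible over Q and is the minimal polynomial of α.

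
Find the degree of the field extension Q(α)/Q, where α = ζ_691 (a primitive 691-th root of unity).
[Q(α):Q] = 690

The minimal polynomial of ζ_691 over Q is the 691-th cyclotomic polynomial Φ_691(x), which is irreducible over Q and has degree φ(691) = 690. Hence [Q(α):Q] = φ(691) = 690.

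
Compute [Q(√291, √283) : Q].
[Q(√291, √283) : Q] = 4

[Q(√291):Q] = 2 (min poly x^2 - 291, irreducible since 291 is squarefree > 1). For the top step, suppose √283 ∈ Q(√291), say √283 = c + d√291 with c, d ∈ Q. Squaring: 283 = c^2 + 291d^2 + 2cd√291. Since √291 ∉ Q this forces 2cd = 0. If d = 0 then √283 = c ∈ Q, contradicting 283 squarefree > 1. If c = 0 then 283 = 291d^2, so 291·283 = (291d)^2 is a perfect square in Q — but 291·283 = 82353 is not a perfect square (since 291 and 283 are distinct squarefree integers). Contradiction. Hence √283 ∉ Q(√291), so x^2 - 283 stays irreducible over Q(√291) and [Q(√291, √283) : Q(√291)] = 2. By the tower law, [Q(√291, √283) : Q] = 2 · 2 = 4.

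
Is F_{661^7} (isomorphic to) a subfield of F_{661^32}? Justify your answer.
No: F_{661^7} is not a subfield of F_{661^32}

F_{p^m} embeds in F_{p^n} iff m | n. Here 7 ∤ 32 (since 32 = 4·7 + 4 with remainder 4 ≠ 0), so F_{661^7} is not a subfield of F_{661^32}. Equivalently: if it were, the tower law would give 7 = [F_{661^7}:F_661] dividing [F_{661^32}:F_661] = 32, contradiction.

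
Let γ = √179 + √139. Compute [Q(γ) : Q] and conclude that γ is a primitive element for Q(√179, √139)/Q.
[Q(γ) : Q] = 4 (equivalently, Q(γ) = Q(√179, √139))

Obviously Q(γ) ⊆ Q(√179, √139), and [Q(√179, √139):Q] = 4 (since 179, 139 are distinct squarefree integers > 1 with 24881 not a perfect square). To show equality we compute the minimal polynomial of γ. From γ = √179 + √139: γ^2 = 179 + 2√(24881) + 139 = 318 + 2√(24881), so γ^2 - 318 = 2√(24881); squaring, (γ^2 - 318)^2 = 4·24881, i.e. γ^4 - 636γ^2 + 101124 - 99524 = 0, i.e. γ^4 - 636γ^2 + 1600 = 0. So γ is a root of x^4 - 636x^2 + 1600. This polynomial is irreducible over Q: it has no rational root (each ±√179 ± √139 is irrational), and any factorization into two quadratics over Q would force √(24881) ∈ Q (pairing opposite roots) or √179, √139 ∈ Q (other pairings), all impossible. Hence [Q(γ):Q] = 4 = [Q(√179, √139):Q], so Q(γ) = Q(√179, √139).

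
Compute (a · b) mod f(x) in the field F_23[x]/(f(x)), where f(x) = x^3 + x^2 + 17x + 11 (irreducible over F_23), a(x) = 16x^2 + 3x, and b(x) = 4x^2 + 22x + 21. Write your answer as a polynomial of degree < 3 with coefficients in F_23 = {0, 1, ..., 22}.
a · b ≡ 3x^2 + 9x + 12 (mod f(x))

Multiply in F_23[x]: a(x)·b(x) = (16x^2 + 3x)·(4x^2 + 22x + 21) = 18x^4 + 19x^3 + 11x^2 + 17x. This has degree ≥ 3, so divide by f(x) over F_23: 18x^4 + 19x^3 + 11x^2 + 17x = (18x + 1)·(x^3 + x^2 + 17x + 11) + (3x^2 + 9x + 12). Hence a·b ≡ 3x^2 + 9x + 12 (mod f). (F_23[x]/(f) is a field with 23^3 = 12167 elements since f is irreducible of degree 3.)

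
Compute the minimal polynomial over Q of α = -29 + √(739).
m_α(x) = x^2 + 58x + 102

From α + 29 = √(739), squaring gives (α + 29)^2 = 739, i.e. α^2 + 58α + 841 = 739, so α^2 + 58α + 102 = 0. The discriminant of x^2 + 58x + 102 is (58)^2 - 4·(102) = 3364 - 408 = 2956, and 4·(739) is not a perfect square in Q since 739 is squarefree and ≠ 1. Hence x^2 + 58x + 102 is irreducible over Q and is the minimal polynomial of α.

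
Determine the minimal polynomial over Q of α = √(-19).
m_α(x) = x^2 + 19

α satisfies α^2 + 19 = 0, so x^2 + 19 annihilates α. Since d = -19 is squarefree and ≠ 1, it is not a perfect square in Q, so x^2 + 19 has no rational root and is therefore irreducible over Q (a degree-2 polynomial over a field is irreducible iff it has no root). Hence m_α(x) = x^2 + 19.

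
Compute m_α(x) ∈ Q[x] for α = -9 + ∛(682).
m_α(x) = x^3 + 27x^2 + 243x + 47

Set β = α + 9 = ∛(682), so β^3 = 682. Then (α + 9)^3 - 682 = 0, i.e. α is a root of g(x) = (x + 9)^3 - 682 = x^3 + 27x^2 + 243x + 47. Since g(x) = h(x + 9) where h(x) = x^3 - 682, and h is irreducible over Q (because 682 is not a perfect cube, so h has no rational root, and a monic cubic with no rational root is irreducible), g is also irreducible (irreducibility is preserved under the substitution x → x + 9). Hence m_α(x) = x^3 + 27x^2 + 243x + 47.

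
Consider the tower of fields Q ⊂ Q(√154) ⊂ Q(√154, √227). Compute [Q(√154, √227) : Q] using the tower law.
[Q(√154, √227) : Q] = 4

[Q(√154):Q] = 2 (min poly x^2 - 154, irreducible since 154 is squarefree > 1). For the top step, suppose √227 ∈ Q(√154), say √227 = c + d√154 with c, d ∈ Q. Squaring: 227 = c^2 + 154d^2 + 2cd√154. Since √154 ∉ Q this forces 2cd = 0. If d = 0 then √227 = c ∈ Q, contradicting 227 squarefree > 1. If c = 0 then 227 = 154d^2, so 154·227 = (154d)^2 is a perfect square in Q — but 154·227 = 34958 is not a perfect square (since 154 and 227 are distinct squarefree integers). Contradiction. Hence √227 ∉ Q(√154), so x^2 - 227 stays irreducible over Q(√154) and [Q(√154, √227) : Q(√154)] = 2. By the tower law, [Q(√154, √227) : Q] = 2 · 2 = 4.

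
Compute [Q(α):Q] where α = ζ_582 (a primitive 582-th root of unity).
[Q(α):Q] = 192

The minimal polynomial of ζ_582 over Q is the 582-th cyclotomic polynomial Φ_582(x), which is irreducible over Q and has degree φ(582) = 192. Hence [Q(α):Q] = φ(582) = 192.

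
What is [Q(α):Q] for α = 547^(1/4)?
[Q(α):Q] = 4

α is a root of x^4 - 547. By Eisenstein's criterion at the prime p = 547 (which divides the constant term 547 but p^2 = 299209 does not, since 547 is squarefree), x^4 - 547 is irreducible over Q. Hence [Q(α):Q] = 4.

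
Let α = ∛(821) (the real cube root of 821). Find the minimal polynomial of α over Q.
m_α(x) = x^3 - 821

α satisfies α^3 = 821, so x^3 - 821 annihilates α. By the rational root test, a rational root p/q (in lowest terms) of x^3 - 821 would satisfy p^3 = 821 q^3, forcing q = 1 and p^3 = 821; but 821 is not a perfect cube, contradiction. A monic cubic over Q with no rational root is irreducible (any nontrivial factorization would include a linear factor). Hence x^3 - 821 is the minimal polynomial of α, and in particular [Q(α):Q] = 3.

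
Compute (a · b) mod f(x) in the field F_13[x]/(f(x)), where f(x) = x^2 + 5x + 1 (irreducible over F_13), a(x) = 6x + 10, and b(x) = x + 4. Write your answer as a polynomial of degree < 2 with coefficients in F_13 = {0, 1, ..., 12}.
a · b ≡ 4x + 8 (mod f(x))

Multiply in F_13[x]: a(x)·b(x) = (6x + 10)·(x + 4) = 6x^2 + 8x + 1. This has degree ≥ 2, so divide by f(x) over F_13: 6x^2 + 8x + 1 = (6)·(x^2 + 5x + 1) + (4x + 8). Hence a·b ≡ 4x + 8 (mod f). (F_13[x]/(f) is a field with 13^2 = 169 elements since f is irreducible of degree 2.)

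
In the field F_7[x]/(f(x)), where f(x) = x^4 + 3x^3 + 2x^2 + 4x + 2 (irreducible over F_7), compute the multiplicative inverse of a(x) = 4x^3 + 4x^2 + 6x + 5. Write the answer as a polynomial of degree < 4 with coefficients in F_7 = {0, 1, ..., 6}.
a(x)^(-1) ≡ 2x^3 + 6x^2 + x + 3 (mod f(x))

Since f is irreducible over F_7, F_7[x]/(f) is a field and a(x) ≠ 0 has an inverse. Apply the extended Euclidean algorithm to f(x) and a(x) in F_7[x]: f(x) = (2x + 4)·a(x) + (2x^2 + 5x + 3);  a(x) = (2x + 4)·(2x^2 + 5x + 3) + (x);  (2x^2 + 5x + 3) = (2x + 5)·(x) + (3). The last nonzero remainder is the constant 3 = gcd(f, a) in F_7. Back-substituting through the division chain expresses 3 = s(x)·a(x) + t(x)·f(x) with s(x) ≡ 6x^3 + 4x^2 + 3x + 2 (mod f), so (6x^3 + 4x^2 + 3x + 2)·a(x) ≡ 3 (mod f). Multiplying by 3^(-1) ≡ 5 in F_7 gives a(x)^(-1) ≡ 5·(6x^3 + 4x^2 + 3x + 2) ≡ 2x^3 + 6x^2 + x + 3 (mod f). Check: (4x^3 + 4x^2 + 6x + 5)·(2x^3 + 6x^2 + x + 3) = x^6 + 4x^5 + 5x^4 + 6x^3 + 6x^2 + 2x + 1 ≡ 1 (mod x^4 + 3x^3 + 2x^2 + 4x + 2).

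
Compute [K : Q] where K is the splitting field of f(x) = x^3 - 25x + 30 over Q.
[K : Q] = 6

By the rational root test, any rational root of the monic integer polynomial f(x) = x^3 - 25x + 30 must be an integer dividing the constant term 30, i.e. one of ±{1, 2, 3, 5, 6, 10, 15, 30}. Evaluating: f(1) = 6, f(-1) = 54, f(2) = -12, f(-2) = 72, f(3) = -18, f(-3) = 78, f(5) = 30, f(-5) = 30, f(6) = 96, f(-6) = -36, f(10) = 780, f(-10) = -720, f(15) = 3030, f(-15) = -2970, f(30) = 26280, f(-30) = -26220; none is 0, so f has no rational root and is therefore irreducible over Q (a cubic with no linear factor over a field is irreducible). For an irreducible cubic, the Galois group is A_3 or S_3 according as the discriminant disc(f) = -4a^3 - 27b^2 = -4·(-25)^3 - 27·(30)^2 = 38200 is or is not a square in Q. Here disc(f) = 38200 is not a perfect square in Q, so the Galois group of f over Q is not contained in A_3 and must be all of S_3. The splitting field has degree |S_3| = 6 over Q, so [K : Q] = 6.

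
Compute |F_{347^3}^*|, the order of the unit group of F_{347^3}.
|F_{347^3}^*| = 41781922

F_{347^3} has 347^3 = 41781923 elements; its multiplicative group consists of all nonzero elements, so |F_{347^3}^*| = 41781923 - 1 = 41781922. (It is cyclic since any finite subgroup of the multiplicative group of a field is cyclic.)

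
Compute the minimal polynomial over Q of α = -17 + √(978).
m_α(x) = x^2 + 34x - 689

From α + 17 = √(978), squaring gives (α + 17)^2 = 978, i.e. α^2 + 34α + 289 = 978, so α^2 + 34α - 689 = 0. The discriminant of x^2 + 34x - 689 is (34)^2 - 4·(-689) = 1156 + 2756 = 3912, and 4·(978) is not a perfect square in Q since 978 is squarefree and ≠ 1. Hence x^2 + 34x - 689 is irreducible over Q and is the minimal polynomial of α.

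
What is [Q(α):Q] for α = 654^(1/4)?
[Q(α):Q] = 4

α is a root of x^4 - 654. By Eisenstein's criterion at the prime p = 2 (which divides the constant term 654 but p^2 = 4 does not, since 654 is squarefree), x^4 - 654 is irreducible over Q. Hence [Q(α):Q] = 4.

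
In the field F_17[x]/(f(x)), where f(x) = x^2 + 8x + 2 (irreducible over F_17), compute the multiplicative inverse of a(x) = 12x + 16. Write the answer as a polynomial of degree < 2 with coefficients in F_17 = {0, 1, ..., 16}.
a(x)^(-1) ≡ 2x + 2 (mod f(x))

Since f is irreducible over F_17, F_17[x]/(f) is a field and a(x) ≠ 0 has an inverse. Apply the extended Euclidean algorithm to f(x) and a(x) in F_17[x]: f(x) = (10x + 10)·a(x) + (12). The last nonzero remainder is the constant 12 = gcd(f, a) in F_17. Back-substituting through the division chain expresses 12 = s(x)·a(x) + t(x)·f(x) with s(x) ≡ 7x + 7 (mod f), so (7x + 7)·a(x) ≡ 12 (mod f). Multiplying by 12^(-1) ≡ 10 in F_17 gives a(x)^(-1) ≡ 10·(7x + 7) ≡ 2x + 2 (mod f). Check: (12x + 16)·(2x + 2) = 7x^2 + 5x + 15 ≡ 1 (mod x^2 + 8x + 2).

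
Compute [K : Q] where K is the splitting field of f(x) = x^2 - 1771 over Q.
[K : Q] = 2

f(x) = x^2 - 1771 factors as (x - √1771)(x + √1771). The splitting field is K = Q(√1771). Since 1771 is squarefree and > 1, it is not a perfect square, so x^2 - 1771 is irreducible over Q and [Q(√1771) : Q] = 2. Hence [K : Q] = 2.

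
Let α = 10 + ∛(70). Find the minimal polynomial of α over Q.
m_α(x) = x^3 - 30x^2 + 300x - 1070

Set β = α - 10 = ∛(70), so β^3 = 70. Then (α - 10)^3 - 70 = 0, i.e. α is a root of g(x) = (x - 10)^3 - 70 = x^3 - 30x^2 + 300x - 1070. Since g(x) = h(x - 10) where h(x) = x^3 - 70, and h is irreducible over Q (because 70 is not a perfect cube, so h has no rational root, and a monic cubic with no rational root is irreducible), g is also irreducible (irreducibility is preserved under the substitution x → x - 10). Hence m_α(x) = x^3 - 30x^2 + 300x - 1070.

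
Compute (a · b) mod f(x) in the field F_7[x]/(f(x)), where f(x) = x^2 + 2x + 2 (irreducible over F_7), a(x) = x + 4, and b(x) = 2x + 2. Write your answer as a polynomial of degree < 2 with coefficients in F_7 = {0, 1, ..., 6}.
a · b ≡ 6x + 4 (mod f(x))

Multiply in F_7[x]: a(x)·b(x) = (x + 4)·(2x + 2) = 2x^2 + 3x + 1. This has degree ≥ 2, so divide by f(x) over F_7: 2x^2 + 3x + 1 = (2)·(x^2 + 2x + 2) + (6x + 4). Hence a·b ≡ 6x + 4 (mod f). (F_7[x]/(f) is a field with 7^2 = 49 elements since f is irreducible of degree 2.)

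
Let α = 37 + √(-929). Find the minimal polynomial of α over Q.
m_α(x) = x^2 - 74x + 2298

From α - 37 = √(-929), squaring gives (α - 37)^2 = -929, i.e. α^2 - 74α + 1369 = -929, so α^2 - 74α + 2298 = 0. The discriminant of x^2 - 74x + 2298 is (-74)^2 - 4·(2298) = 5476 - 9192 = -3716, and 4·(-929) is not a perfect square in Q since -929 is squarefree and ≠ 1. Hence x^2 - 74x + 2298 is irreducible over Q and is the minimal polynomial of α.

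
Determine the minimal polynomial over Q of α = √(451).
m_α(x) = x^2 - 451

α satisfies α^2 - 451 = 0, so x^2 - 451 annihilates α. Since d = 451 is squarefree and ≠ 1, it is not a perfect square in Q, so x^2 - 451 has no rational root and is therefore irreducible over Q (a degree-2 polynomial over a field is irreducible iff it has no root). Hence m_α(x) = x^2 - 451.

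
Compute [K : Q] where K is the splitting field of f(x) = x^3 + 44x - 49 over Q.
[K : Q] = 6

By the rational root test, any rational root of the monic integer polynomial f(x) = x^3 + 44x - 49 must be an integer dividing the constant term -49, i.e. one of ±{1, 7, 49}. Evaluating: f(1) = -4, f(-1) = -94, f(7) = 602, f(-7) = -700, f(49) = 119756, f(-49) = -119854; none is 0, so f has no rational root and is therefore irreducible over Q (a cubic with no linear factor over a field is irreducible). For an irreducible cubic, the Galois group is A_3 or S_3 according as the discriminant disc(f) = -4a^3 - 27b^2 = -4·(44)^3 - 27·(-49)^2 = -405563 is or is not a square in Q. Here disc(f) = -405563 is not a perfect square in Q, so the Galois group of f over Q is not contained in A_3 and must be all of S_3. The splitting field has degree |S_3| = 6 over Q, so [K : Q] = 6.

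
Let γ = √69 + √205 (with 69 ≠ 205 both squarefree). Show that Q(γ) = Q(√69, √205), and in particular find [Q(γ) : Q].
[Q(γ) : Q] = 4 (equivalently, Q(γ) = Q(√69, √205))

Obviously Q(γ) ⊆ Q(√69, √205), and [Q(√69, √205):Q] = 4 (since 69, 205 are distinct squarefree integers > 1 with 14145 not a perfect square). To show equality we compute the minimal polynomial of γ. From γ = √69 + √205: γ^2 = 69 + 2√(14145) + 205 = 274 + 2√(14145), so γ^2 - 274 = 2√(14145); squaring, (γ^2 - 274)^2 = 4·14145, i.e. γ^4 - 548γ^2 + 75076 - 56580 = 0, i.e. γ^4 - 548γ^2 + 18496 = 0. So γ is a root of x^4 - 548x^2 + 18496. This polynomial is irreducible over Q: it has no rational root (each ±√69 ± √205 is irrational), and any factorization into two quadratics over Q would force √(14145) ∈ Q (pairing opposite roots) or √69, √205 ∈ Q (other pairings), all impossible. Hence [Q(γ):Q] = 4 = [Q(√69, √205):Q], so Q(γ) = Q(√69, √205).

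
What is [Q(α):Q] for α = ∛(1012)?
[Q(α):Q] = 3

The minimal polynomial of α is x^3 - 1012, irreducible over Q since 1012 is not a perfect cube (so x^3 - 1012 has no rational root). Hence [Q(α):Q] = deg(m_α) = 3.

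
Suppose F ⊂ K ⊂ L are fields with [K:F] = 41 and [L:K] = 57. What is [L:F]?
[L:F] = 2337

The tower law says that for any tower of field extensions F ⊂ K ⊂ L with finite degrees, [L:F] = [L:K] · [K:F]. Here this gives [L:F] = 57 · 41 = 2337.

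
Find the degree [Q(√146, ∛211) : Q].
[Q(√146, ∛211) : Q] = 6

Let L = Q(√146, ∛211). Since Q(√146) ⊂ L and [Q(√146):Q] = 2, the tower law gives 2 | [L:Q]. Likewise Q(∛211) ⊂ L with [Q(∛211):Q] = 3 (because 211 is not a perfect cube), so 3 | [L:Q]. As gcd(2,3) = 1, [L:Q] is divisible by 6. Conversely L is generated over Q by √146 and ∛211, so [L:Q] ≤ 2·3 = 6. Therefore [Q(√146, ∛211) : Q] = 6.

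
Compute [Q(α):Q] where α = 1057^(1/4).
[Q(α):Q] = 4

α is a root of x^4 - 1057. By Eisenstein's criterion at the prime p = 7 (which divides the constant term 1057 but p^2 = 49 does not, since 1057 is squarefree), x^4 - 1057 is irreducible over Q. Hence [Q(α):Q] = 4.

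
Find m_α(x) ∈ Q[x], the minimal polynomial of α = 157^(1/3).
m_α(x) = x^3 - 157

α satisfies α^3 = 157, so x^3 - 157 annihilates α. By the rational root test, a rational root p/q (in lowest terms) of x^3 - 157 would satisfy p^3 = 157 q^3, forcing q = 1 and p^3 = 157; but 157 is not a perfect cube, contradiction. A monic cubic over Q with no rational root is irreducible (any nontrivial factorization would include a linear factor). Hence x^3 - 157 is the minimal polynomial of α, and in particular [Q(α):Q] = 3.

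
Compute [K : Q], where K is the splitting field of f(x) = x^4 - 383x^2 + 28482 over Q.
[K : Q] = 4

Solving the quadratic in x^2: x^2 = (383 ± √(383^2 - 4·28482))/2 = (383 ± √32761)/2 = (383 ± 181)/2, giving x^2 = 101 or x^2 = 282. So f(x) = (x^2 - 101)(x^2 - 282) and the roots of f are ±√101, ±√282. Hence the splitting field is K = Q(√101, √282). Since 101 and 282 are distinct squarefree integers > 1, their product 28482 is not a perfect square, so √282 ∉ Q(√101). By the tower law [K:Q] = [Q(√101,√282):Q(√101)] · [Q(√101):Q] = 2 · 2 = 4.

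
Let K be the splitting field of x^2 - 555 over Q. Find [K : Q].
[K : Q] = 2

f(x) = x^2 - 555 factors as (x - √555)(x + √555). The splitting field is K = Q(√555). Since 555 is squarefree and > 1, it is not a perfect square, so x^2 - 555 is irreducible over Q and [Q(√555) : Q] = 2. Hence [K : Q] = 2.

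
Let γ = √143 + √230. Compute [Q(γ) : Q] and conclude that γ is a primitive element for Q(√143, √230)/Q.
[Q(γ) : Q] = 4 (equivalently, Q(γ) = Q(√143, √230))

Obviously Q(γ) ⊆ Q(√143, √230), and [Q(√143, √230):Q] = 4 (since 143, 230 are distinct squarefree integers > 1 with 32890 not a perfect square). To show equality we compute the minimal polynomial of γ. From γ = √143 + √230: γ^2 = 143 + 2√(32890) + 230 = 373 + 2√(32890), so γ^2 - 373 = 2√(32890); squaring, (γ^2 - 373)^2 = 4·32890, i.e. γ^4 - 746γ^2 + 139129 - 131560 = 0, i.e. γ^4 - 746γ^2 + 7569 = 0. So γ is a root of x^4 - 746x^2 + 7569. This polynomial is irreducible over Q: it has no rational root (each ±√143 ± √230 is irrational), and any factorization into two quadratics over Q would force √(32890) ∈ Q (pairing opposite roots) or √143, √230 ∈ Q (other pairings), all impossible. Hence [Q(γ):Q] = 4 = [Q(√143, √230):Q], so Q(γ) = Q(√143, √230).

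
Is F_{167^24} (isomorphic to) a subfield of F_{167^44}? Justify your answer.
No: F_{167^24} is not a subfield of F_{167^44}

F_{p^m} embeds in F_{p^n} iff m | n. Here 24 ∤ 44 (since 44 = 1·24 + 20 with remainder 20 ≠ 0), so F_{167^24} is not a subfield of F_{167^44}. Equivalently: if it were, the tower law would give 24 = [F_{167^24}:F_167] dividing [F_{167^44}:F_167] = 44, contradiction.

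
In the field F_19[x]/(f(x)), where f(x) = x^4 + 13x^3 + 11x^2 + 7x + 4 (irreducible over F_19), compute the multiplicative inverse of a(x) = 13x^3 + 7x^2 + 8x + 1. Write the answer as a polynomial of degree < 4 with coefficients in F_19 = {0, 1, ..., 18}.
a(x)^(-1) ≡ 4x^3 + 8x^2 + 4x + 18 (mod f(x))

Since f is irreducible over F_19, F_19[x]/(f) is a field and a(x) ≠ 0 has an inverse. Apply the extended Euclidean algorithm to f(x) and a(x) in F_19[x]: f(x) = (3x + 14)·a(x) + (3x^2 + 6x + 9);  a(x) = (17x)·(3x^2 + 6x + 9) + (7x + 1);  (3x^2 + 6x + 9) = (14x + 7)·(7x + 1) + (2). The last nonzero remainder is the constant 2 = gcd(f, a) in F_19. Back-substituting through the division chain expresses 2 = s(x)·a(x) + t(x)·f(x) with s(x) ≡ 8x^3 + 16x^2 + 8x + 17 (mod f), so (8x^3 + 16x^2 + 8x + 17)·a(x) ≡ 2 (mod f). Multiplying by 2^(-1) ≡ 10 in F_19 gives a(x)^(-1) ≡ 10·(8x^3 + 16x^2 + 8x + 17) ≡ 4x^3 + 8x^2 + 4x + 18 (mod f). Check: (13x^3 + 7x^2 + 8x + 1)·(4x^3 + 8x^2 + 4x + 18) = 14x^6 + 18x^5 + 7x^4 + 7x^3 + 14x^2 + 15x + 18 ≡ 1 (mod x^4 + 13x^3 + 11x^2 + 7x + 4).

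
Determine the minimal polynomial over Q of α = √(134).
m_α(x) = x^2 - 134

α satisfies α^2 - 134 = 0, so x^2 - 134 annihilates α. Since d = 134 is squarefree and ≠ 1, it is not a perfect square in Q, so x^2 - 134 has no rational root and is therefore irreducible over Q (a degree-2 polynomial over a field is irreducible iff it has no root). Hence m_α(x) = x^2 - 134.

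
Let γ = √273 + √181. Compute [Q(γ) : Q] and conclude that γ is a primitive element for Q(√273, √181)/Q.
[Q(γ) : Q] = 4 (equivalently, Q(γ) = Q(√273, √181))

Obviously Q(γ) ⊆ Q(√273, √181), and [Q(√273, √181):Q] = 4 (since 273, 181 are distinct squarefree integers > 1 with 49413 not a perfect square). To show equality we compute the minimal polynomial of γ. From γ = √273 + √181: γ^2 = 273 + 2√(49413) + 181 = 454 + 2√(49413), so γ^2 - 454 = 2√(49413); squaring, (γ^2 - 454)^2 = 4·49413, i.e. γ^4 - 908γ^2 + 206116 - 197652 = 0, i.e. γ^4 - 908γ^2 + 8464 = 0. So γ is a root of x^4 - 908x^2 + 8464. This polynomial is irreducible over Q: it has no rational root (each ±√273 ± √181 is irrational), and any factorization into two quadratics over Q would force √(49413) ∈ Q (pairing opposite roots) or √273, √181 ∈ Q (other pairings), all impossible. Hence [Q(γ):Q] = 4 = [Q(√273, √181):Q], so Q(γ) = Q(√273, √181).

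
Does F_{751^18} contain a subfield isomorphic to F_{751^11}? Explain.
No: F_{751^11} is not a subfield of F_{751^18}

F_{p^m} embeds in F_{p^n} iff m | n. Here 11 ∤ 18 (since 18 = 1·11 + 7 with remainder 7 ≠ 0), so F_{751^11} is not a subfield of F_{751^18}. Equivalently: if it were, the tower law would give 11 = [F_{751^11}:F_751] dividing [F_{751^18}:F_751] = 18, contradiction.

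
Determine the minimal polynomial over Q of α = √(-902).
m_α(x) = x^2 + 902

α satisfies α^2 + 902 = 0, so x^2 + 902 annihilates α. Since d = -902 is squarefree and ≠ 1, it is not a perfect square in Q, so x^2 + 902 has no rational root and is therefore irreducible over Q (a degree-2 polynomial over a field is irreducible iff it has no root). Hence m_α(x) = x^2 + 902.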